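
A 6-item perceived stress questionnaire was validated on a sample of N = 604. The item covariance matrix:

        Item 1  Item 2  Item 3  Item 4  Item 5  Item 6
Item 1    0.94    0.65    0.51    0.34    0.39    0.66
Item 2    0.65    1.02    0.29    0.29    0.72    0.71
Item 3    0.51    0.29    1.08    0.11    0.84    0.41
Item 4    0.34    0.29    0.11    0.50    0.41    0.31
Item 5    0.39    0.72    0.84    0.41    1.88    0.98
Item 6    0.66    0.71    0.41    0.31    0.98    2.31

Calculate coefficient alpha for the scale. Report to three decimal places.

ΣVar(i) = 0.94 + 1.02 + 1.08 + 0.50 + 1.88 + 2.31 = 7.73
Σ_{i<j} σ_ij = 7.62
Var(T) = 7.73 + 2 × 7.62 = 22.97
α = (k/(k−1))·(1 − ΣVar(i)/Var(T)) = (6/5)·(1 − 7.73/22.97) = 0.796

α = 0.796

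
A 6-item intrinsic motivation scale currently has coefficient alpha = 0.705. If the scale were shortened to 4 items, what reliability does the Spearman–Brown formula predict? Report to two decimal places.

predicted reliability = 0.61

Length factor m = 4/6 = 0.6667
α' = m·α / (1 − (1−m)·α)
   = 4/6 × 0.705 / (1 − (1 − 4/6) × 0.705)
   = 0.4700 / 0.7650 = 0.61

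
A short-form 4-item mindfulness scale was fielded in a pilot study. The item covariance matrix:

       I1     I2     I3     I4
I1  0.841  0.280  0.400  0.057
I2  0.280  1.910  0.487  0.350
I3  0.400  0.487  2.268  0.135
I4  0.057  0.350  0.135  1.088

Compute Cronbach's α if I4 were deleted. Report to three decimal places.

Cronbach's α = 0.476

Remaining items: I1, I2, I3 (k = 3).
Σσ²ᵢ = 0.841 + 1.910 + 2.268 = 5.019
total variance = 5.019 + 2 × 1.167 = 7.353
α (item deleted) = (3/2)·(1 − 5.019/7.353) = 0.476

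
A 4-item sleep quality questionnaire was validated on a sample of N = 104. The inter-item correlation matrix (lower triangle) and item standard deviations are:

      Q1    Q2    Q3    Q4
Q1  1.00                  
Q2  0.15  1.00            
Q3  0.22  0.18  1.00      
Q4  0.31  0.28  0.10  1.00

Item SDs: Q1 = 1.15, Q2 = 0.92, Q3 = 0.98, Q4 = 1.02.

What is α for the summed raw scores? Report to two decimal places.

α = 0.51

Σσ²ᵢ = 1.15² + 0.92² + 0.98² + 1.02² = 4.1697
Covariances σ_ij = r_ij · s_i · s_j:
  σ(Q1,Q2) = 0.15 × 1.15 × 0.92 = 0.1587
  σ(Q1,Q3) = 0.22 × 1.15 × 0.98 = 0.2479
  σ(Q1,Q4) = 0.31 × 1.15 × 1.02 = 0.3636
  σ(Q2,Q3) = 0.18 × 0.92 × 0.98 = 0.1623
  σ(Q2,Q4) = 0.28 × 0.92 × 1.02 = 0.2628
  σ(Q3,Q4) = 0.10 × 0.98 × 1.02 = 0.1000
σ²_T = Σσ²ᵢ + 2·Σσ_ij = 4.1697 + 2 × 1.2953 = 6.7603
α = (4/3)·(1 − 4.1697/6.7603) = 0.51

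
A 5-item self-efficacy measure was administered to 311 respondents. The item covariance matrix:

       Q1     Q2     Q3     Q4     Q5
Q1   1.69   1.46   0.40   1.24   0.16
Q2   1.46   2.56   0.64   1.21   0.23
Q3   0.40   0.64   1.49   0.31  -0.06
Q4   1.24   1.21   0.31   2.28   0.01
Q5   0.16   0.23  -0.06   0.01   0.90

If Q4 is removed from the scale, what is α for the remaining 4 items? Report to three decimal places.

α = 0.614

Remaining items: Q1, Q2, Q3, Q5 (k = 4).
ΣVar(i) = 1.69 + 2.56 + 1.49 + 0.90 = 6.64
total variance = 6.64 + 2 × 2.83 = 12.30
α (item deleted) = (4/3)·(1 − 6.64/12.30) = 0.614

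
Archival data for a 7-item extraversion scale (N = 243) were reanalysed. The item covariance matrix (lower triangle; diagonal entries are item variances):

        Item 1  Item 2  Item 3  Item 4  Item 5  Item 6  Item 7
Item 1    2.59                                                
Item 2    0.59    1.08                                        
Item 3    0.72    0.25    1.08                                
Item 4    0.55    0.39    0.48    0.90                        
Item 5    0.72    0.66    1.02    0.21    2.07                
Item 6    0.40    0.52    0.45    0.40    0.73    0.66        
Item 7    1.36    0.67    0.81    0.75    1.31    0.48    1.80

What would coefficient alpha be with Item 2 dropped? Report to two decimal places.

α = 0.83

Remaining items: Item 1, Item 3, Item 4, Item 5, Item 6, Item 7 (k = 6).
ΣVar(i) = 2.59 + 1.08 + 0.90 + 2.07 + 0.66 + 1.80 = 9.10
σ²_total = 9.10 + 2 × 10.39 = 29.88
α (item deleted) = (6/5)·(1 − 9.10/29.88) = 0.83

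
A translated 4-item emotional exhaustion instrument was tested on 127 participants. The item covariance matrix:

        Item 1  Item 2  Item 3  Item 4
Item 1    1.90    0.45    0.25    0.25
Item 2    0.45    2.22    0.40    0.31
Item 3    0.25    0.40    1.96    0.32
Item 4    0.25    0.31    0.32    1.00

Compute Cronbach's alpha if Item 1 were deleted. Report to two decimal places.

Remaining items: Item 2, Item 3, Item 4 (k = 3).
sum of item variances = 2.22 + 1.96 + 1.00 = 5.18
σ²_T = 5.18 + 2 × 1.03 = 7.24
α (item deleted) = (3/2)·(1 − 5.18/7.24) = 0.43

α = 0.43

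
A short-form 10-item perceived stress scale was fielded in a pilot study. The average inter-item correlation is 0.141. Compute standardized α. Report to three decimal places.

Standardized α = k·r̄ / (1 + (k−1)·r̄) = 10 × 0.141 / (1 + 9 × 0.141)
  = 1.4100 / 2.2690 = 0.621

α = 0.621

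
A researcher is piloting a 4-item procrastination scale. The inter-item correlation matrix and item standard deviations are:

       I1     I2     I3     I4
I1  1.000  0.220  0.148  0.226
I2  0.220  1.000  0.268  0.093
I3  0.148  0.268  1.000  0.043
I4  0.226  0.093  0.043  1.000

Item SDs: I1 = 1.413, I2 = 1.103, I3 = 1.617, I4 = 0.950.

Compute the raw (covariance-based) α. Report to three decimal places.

α = 0.434

Σσ²ᵢ = 1.413² + 1.103² + 1.617² + 0.950² = 6.7304
Covariances σ_ij = r_ij · s_i · s_j:
  σ(I1,I2) = 0.220 × 1.413 × 1.103 = 0.3429
  σ(I1,I3) = 0.148 × 1.413 × 1.617 = 0.3382
  σ(I1,I4) = 0.226 × 1.413 × 0.950 = 0.3034
  σ(I2,I3) = 0.268 × 1.103 × 1.617 = 0.4780
  σ(I2,I4) = 0.093 × 1.103 × 0.950 = 0.0975
  σ(I3,I4) = 0.043 × 1.617 × 0.950 = 0.0661
σ²_T = Σσ²ᵢ + 2·Σσ_ij = 6.7304 + 2 × 1.6261 = 9.9826
α = (4/3)·(1 − 6.7304/9.9826) = 0.434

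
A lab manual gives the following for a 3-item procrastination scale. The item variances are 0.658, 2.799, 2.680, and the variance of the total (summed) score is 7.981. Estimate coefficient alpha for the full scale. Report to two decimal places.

α = 0.35

sum of item variances = 0.658 + 2.799 + 2.680 = 6.137
α = (k/(k−1))·(1 − sum of item variances/σ²_total) = (3/2)·(1 − 6.137/7.981) = 0.35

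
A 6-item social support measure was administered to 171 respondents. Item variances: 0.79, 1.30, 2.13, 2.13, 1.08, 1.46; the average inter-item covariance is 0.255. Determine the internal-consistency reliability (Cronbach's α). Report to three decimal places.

ΣVar(i) = 0.79 + 1.30 + 2.13 + 2.13 + 1.08 + 1.46 = 8.89
Sum of the 15 distinct covariances = 15 × 0.255 = 3.825
Var(T) = ΣVar(i) + 2·Σcov = 8.89 + 2 × 3.825 = 16.540
α = (6/5)·(1 − 8.89/16.540) = 0.555

α = 0.555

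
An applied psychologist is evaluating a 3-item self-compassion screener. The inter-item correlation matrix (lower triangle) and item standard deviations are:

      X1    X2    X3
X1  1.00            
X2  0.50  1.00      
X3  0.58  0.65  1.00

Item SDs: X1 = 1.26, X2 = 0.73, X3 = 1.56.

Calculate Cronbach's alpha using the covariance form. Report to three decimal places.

Σσ²ᵢ = 1.26² + 0.73² + 1.56² = 4.5541
Covariances σ_ij = r_ij · s_i · s_j:
  σ(X1,X2) = 0.50 × 1.26 × 0.73 = 0.4599
  σ(X1,X3) = 0.58 × 1.26 × 1.56 = 1.1400
  σ(X2,X3) = 0.65 × 0.73 × 1.56 = 0.7402
σ²_T = Σσ²ᵢ + 2·Σσ_ij = 4.5541 + 2 × 2.3401 = 9.2343
α = (3/2)·(1 − 4.5541/9.2343) = 0.760

α = 0.760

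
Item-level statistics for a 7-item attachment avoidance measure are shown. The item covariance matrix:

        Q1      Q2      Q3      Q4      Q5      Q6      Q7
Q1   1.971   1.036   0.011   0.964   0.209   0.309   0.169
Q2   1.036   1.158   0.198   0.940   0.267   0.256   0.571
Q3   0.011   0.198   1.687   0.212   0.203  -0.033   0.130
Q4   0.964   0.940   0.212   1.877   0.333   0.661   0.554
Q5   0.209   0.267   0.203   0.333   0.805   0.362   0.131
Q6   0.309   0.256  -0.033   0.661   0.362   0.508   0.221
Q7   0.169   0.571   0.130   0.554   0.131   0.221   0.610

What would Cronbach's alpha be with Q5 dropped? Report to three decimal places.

α = 0.736

Remaining items: Q1, Q2, Q3, Q4, Q6, Q7 (k = 6).
sum of item variances = 1.971 + 1.158 + 1.687 + 1.877 + 0.508 + 0.610 = 7.811
σ²_T = 7.811 + 2 × 6.199 = 20.209
α (item deleted) = (6/5)·(1 − 7.811/20.209) = 0.736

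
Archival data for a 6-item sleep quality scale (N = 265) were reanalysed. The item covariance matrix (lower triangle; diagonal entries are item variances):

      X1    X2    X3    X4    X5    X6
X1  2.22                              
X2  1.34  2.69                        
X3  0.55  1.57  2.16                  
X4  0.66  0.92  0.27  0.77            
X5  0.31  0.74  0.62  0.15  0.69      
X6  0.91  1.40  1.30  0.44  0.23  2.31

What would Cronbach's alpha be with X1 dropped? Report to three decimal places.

Remaining items: X2, X3, X4, X5, X6 (k = 5).
Σσᵢ² = 2.69 + 2.16 + 0.77 + 0.69 + 2.31 = 8.62
total variance = 8.62 + 2 × 7.64 = 23.90
α (item deleted) = (5/4)·(1 − 8.62/23.90) = 0.799

Cronbach's alpha = 0.799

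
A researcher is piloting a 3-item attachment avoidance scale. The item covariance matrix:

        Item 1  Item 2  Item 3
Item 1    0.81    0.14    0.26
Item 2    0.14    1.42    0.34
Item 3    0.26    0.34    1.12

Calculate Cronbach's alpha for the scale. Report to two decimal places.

ΣVar(i) = 0.81 + 1.42 + 1.12 = 3.35
Sum of the distinct covariances = 0.74
Var(T) = 3.35 + 2 × 0.74 = 4.83
α = (k/(k−1))·(1 − ΣVar(i)/Var(T)) = (3/2)·(1 − 3.35/4.83) = 0.46

α = 0.46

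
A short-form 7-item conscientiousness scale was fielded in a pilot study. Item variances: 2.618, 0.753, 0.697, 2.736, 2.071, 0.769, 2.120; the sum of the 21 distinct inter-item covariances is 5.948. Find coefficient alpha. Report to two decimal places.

Σσᵢ² = 2.618 + 0.753 + 0.697 + 2.736 + 2.071 + 0.769 + 2.120 = 11.764
Sum of distinct covariances = 5.948
total variance = Σσᵢ² + 2·Σcov = 11.764 + 2 × 5.948 = 23.660
α = (7/6)·(1 − 11.764/23.660) = 0.59

coefficient alpha = 0.59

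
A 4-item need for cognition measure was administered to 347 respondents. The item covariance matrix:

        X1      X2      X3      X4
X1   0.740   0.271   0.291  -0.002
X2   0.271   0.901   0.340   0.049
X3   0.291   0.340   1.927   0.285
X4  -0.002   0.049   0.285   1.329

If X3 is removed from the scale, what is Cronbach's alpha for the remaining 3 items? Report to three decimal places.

Remaining items: X1, X2, X4 (k = 3).
Σσ²ᵢ = 0.740 + 0.901 + 1.329 = 2.970
σ²_T = 2.970 + 2 × 0.318 = 3.606
α (item deleted) = (3/2)·(1 − 2.970/3.606) = 0.265

Cronbach's alpha = 0.265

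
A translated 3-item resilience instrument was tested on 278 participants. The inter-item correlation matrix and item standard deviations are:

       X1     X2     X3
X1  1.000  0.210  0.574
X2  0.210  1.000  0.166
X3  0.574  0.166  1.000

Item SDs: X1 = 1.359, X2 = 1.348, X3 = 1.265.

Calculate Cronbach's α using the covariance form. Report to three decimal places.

Σσ²ᵢ = 1.359² + 1.348² + 1.265² = 5.2642
Covariances σ_ij = r_ij · s_i · s_j:
  σ(X1,X2) = 0.210 × 1.359 × 1.348 = 0.3847
  σ(X1,X3) = 0.574 × 1.359 × 1.265 = 0.9868
  σ(X2,X3) = 0.166 × 1.348 × 1.265 = 0.2831
σ²_T = Σσ²ᵢ + 2·Σσ_ij = 5.2642 + 2 × 1.6546 = 8.5734
α = (3/2)·(1 − 5.2642/8.5734) = 0.579

α = 0.579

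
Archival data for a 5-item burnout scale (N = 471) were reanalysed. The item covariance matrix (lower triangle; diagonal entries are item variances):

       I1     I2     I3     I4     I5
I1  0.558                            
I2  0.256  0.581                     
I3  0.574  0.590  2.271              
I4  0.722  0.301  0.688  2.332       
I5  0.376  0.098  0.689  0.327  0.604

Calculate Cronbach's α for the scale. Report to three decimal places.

α = 0.741

sum of item variances = 0.558 + 0.581 + 2.271 + 2.332 + 0.604 = 6.346
Σ_{i<j} σ_ij = 4.621
total variance = 6.346 + 2 × 4.621 = 15.588
α = (k/(k−1))·(1 − sum of item variances/total variance) = (5/4)·(1 − 6.346/15.588) = 0.741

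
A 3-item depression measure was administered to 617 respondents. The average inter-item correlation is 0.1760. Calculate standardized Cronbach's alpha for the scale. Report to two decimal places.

α = 0.39

Standardized α = k·r̄ / (1 + (k−1)·r̄) = 3 × 0.1760 / (1 + 2 × 0.1760)
  = 0.5280 / 1.3520 = 0.39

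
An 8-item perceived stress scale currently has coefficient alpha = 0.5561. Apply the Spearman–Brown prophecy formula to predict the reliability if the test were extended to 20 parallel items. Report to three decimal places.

Length factor m = 20/8 = 2.5000
α' = m·α / (1 + (m−1)·α)
   = 20/8 × 0.5561 / (1 + (20/8 − 1) × 0.5561)
   = 1.3902 / 1.8342 = 0.758

predicted reliability = 0.758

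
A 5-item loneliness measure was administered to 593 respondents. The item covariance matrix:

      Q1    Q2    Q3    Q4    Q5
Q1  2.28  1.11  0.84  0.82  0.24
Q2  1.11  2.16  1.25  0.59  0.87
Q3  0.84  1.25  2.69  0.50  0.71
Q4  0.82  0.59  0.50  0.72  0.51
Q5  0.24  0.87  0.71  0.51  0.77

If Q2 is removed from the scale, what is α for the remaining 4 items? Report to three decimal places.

Remaining items: Q1, Q3, Q4, Q5 (k = 4).
Σσᵢ² = 2.28 + 2.69 + 0.72 + 0.77 = 6.46
total variance = 6.46 + 2 × 3.62 = 13.70
α (item deleted) = (4/3)·(1 − 6.46/13.70) = 0.705

α = 0.705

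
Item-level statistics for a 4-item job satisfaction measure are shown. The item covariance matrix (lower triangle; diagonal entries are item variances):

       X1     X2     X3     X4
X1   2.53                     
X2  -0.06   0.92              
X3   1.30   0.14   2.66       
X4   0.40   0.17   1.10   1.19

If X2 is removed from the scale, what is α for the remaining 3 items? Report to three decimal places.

Remaining items: X1, X3, X4 (k = 3).
ΣVar(i) = 2.53 + 2.66 + 1.19 = 6.38
Var(T) = 6.38 + 2 × 2.80 = 11.98
α (item deleted) = (3/2)·(1 − 6.38/11.98) = 0.701

α = 0.701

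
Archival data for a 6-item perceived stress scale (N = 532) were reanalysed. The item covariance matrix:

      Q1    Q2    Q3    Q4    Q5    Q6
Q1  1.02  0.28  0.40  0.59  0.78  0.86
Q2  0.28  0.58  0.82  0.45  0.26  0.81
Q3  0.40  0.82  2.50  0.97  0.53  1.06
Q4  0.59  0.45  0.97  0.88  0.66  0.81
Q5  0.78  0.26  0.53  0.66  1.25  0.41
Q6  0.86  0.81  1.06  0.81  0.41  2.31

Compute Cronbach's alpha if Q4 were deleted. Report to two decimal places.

Remaining items: Q1, Q2, Q3, Q5, Q6 (k = 5).
ΣVar(i) = 1.02 + 0.58 + 2.50 + 1.25 + 2.31 = 7.66
Var(T) = 7.66 + 2 × 6.21 = 20.08
α (item deleted) = (5/4)·(1 − 7.66/20.08) = 0.77

α = 0.77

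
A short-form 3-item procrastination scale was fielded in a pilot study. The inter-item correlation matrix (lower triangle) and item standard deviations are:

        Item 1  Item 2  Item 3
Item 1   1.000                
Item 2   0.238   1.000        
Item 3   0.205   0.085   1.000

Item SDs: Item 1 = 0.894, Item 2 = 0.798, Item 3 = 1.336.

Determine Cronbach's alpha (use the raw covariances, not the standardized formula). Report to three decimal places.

Cronbach's alpha = 0.358

Σσ²ᵢ = 0.894² + 0.798² + 1.336² = 3.2209
Covariances σ_ij = r_ij · s_i · s_j:
  σ(Item 1,Item 2) = 0.238 × 0.894 × 0.798 = 0.1698
  σ(Item 1,Item 3) = 0.205 × 0.894 × 1.336 = 0.2448
  σ(Item 2,Item 3) = 0.085 × 0.798 × 1.336 = 0.0906
σ²_T = Σσ²ᵢ + 2·Σσ_ij = 3.2209 + 2 × 0.5052 = 4.2313
α = (3/2)·(1 − 3.2209/4.2313) = 0.358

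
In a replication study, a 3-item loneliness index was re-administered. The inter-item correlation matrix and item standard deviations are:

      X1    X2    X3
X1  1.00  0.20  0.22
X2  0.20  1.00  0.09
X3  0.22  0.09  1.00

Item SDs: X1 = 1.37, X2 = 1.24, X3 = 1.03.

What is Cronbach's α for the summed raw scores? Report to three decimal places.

Cronbach's α = 0.382

Σσ²ᵢ = 1.37² + 1.24² + 1.03² = 4.4754
Covariances σ_ij = r_ij · s_i · s_j:
  σ(X1,X2) = 0.20 × 1.37 × 1.24 = 0.3398
  σ(X1,X3) = 0.22 × 1.37 × 1.03 = 0.3104
  σ(X2,X3) = 0.09 × 1.24 × 1.03 = 0.1149
σ²_T = Σσ²ᵢ + 2·Σσ_ij = 4.4754 + 2 × 0.7651 = 6.0056
α = (3/2)·(1 − 4.4754/6.0056) = 0.382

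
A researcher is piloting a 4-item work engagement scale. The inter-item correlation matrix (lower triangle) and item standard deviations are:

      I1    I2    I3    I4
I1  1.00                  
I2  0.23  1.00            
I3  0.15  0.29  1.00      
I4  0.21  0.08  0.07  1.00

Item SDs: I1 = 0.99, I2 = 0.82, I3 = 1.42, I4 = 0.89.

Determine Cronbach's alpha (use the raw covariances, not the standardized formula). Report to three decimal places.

Cronbach's alpha = 0.431

Σσ²ᵢ = 0.99² + 0.82² + 1.42² + 0.89² = 4.4610
Covariances σ_ij = r_ij · s_i · s_j:
  σ(I1,I2) = 0.23 × 0.99 × 0.82 = 0.1867
  σ(I1,I3) = 0.15 × 0.99 × 1.42 = 0.2109
  σ(I1,I4) = 0.21 × 0.99 × 0.89 = 0.1850
  σ(I2,I3) = 0.29 × 0.82 × 1.42 = 0.3377
  σ(I2,I4) = 0.08 × 0.82 × 0.89 = 0.0584
  σ(I3,I4) = 0.07 × 1.42 × 0.89 = 0.0885
σ²_T = Σσ²ᵢ + 2·Σσ_ij = 4.4610 + 2 × 1.0672 = 6.5954
α = (4/3)·(1 − 4.4610/6.5954) = 0.431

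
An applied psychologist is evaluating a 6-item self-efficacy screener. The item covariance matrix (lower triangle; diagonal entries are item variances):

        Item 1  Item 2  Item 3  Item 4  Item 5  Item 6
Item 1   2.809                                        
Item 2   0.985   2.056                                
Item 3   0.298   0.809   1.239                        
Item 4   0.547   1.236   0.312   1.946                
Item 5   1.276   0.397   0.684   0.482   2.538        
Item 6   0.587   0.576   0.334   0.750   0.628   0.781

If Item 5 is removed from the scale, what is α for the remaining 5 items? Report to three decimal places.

Remaining items: Item 1, Item 2, Item 3, Item 4, Item 6 (k = 5).
Σσᵢ² = 2.809 + 2.056 + 1.239 + 1.946 + 0.781 = 8.831
σ²_total = 8.831 + 2 × 6.434 = 21.699
α (item deleted) = (5/4)·(1 − 8.831/21.699) = 0.741

α = 0.741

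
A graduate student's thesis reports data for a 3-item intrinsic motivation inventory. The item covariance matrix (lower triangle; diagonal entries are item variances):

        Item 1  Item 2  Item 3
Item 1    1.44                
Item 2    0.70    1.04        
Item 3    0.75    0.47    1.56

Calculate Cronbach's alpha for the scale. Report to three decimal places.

α = 0.731

Σσᵢ² = 1.44 + 1.04 + 1.56 = 4.04
Σ_{i<j} σ_ij = 1.92
σ²_T = 4.04 + 2 × 1.92 = 7.88
α = (k/(k−1))·(1 − Σσᵢ²/σ²_T) = (3/2)·(1 − 4.04/7.88) = 0.731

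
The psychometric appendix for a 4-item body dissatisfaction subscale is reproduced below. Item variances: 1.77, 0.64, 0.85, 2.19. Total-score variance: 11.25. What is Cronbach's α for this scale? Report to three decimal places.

α = 0.687

Σσᵢ² = 1.77 + 0.64 + 0.85 + 2.19 = 5.45
α = (k/(k−1))·(1 − Σσᵢ²/σ²_T) = (4/3)·(1 − 5.45/11.25) = 0.687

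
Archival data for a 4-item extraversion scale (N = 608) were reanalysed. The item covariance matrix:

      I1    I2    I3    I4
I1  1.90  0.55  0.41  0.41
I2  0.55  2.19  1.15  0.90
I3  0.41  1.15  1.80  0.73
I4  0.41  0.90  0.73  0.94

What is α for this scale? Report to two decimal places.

Σσᵢ² = 1.90 + 2.19 + 1.80 + 0.94 = 6.83
Sum of off-diagonal covariances = 4.15
total variance = 6.83 + 2 × 4.15 = 15.13
α = (k/(k−1))·(1 − Σσᵢ²/total variance) = (4/3)·(1 − 6.83/15.13) = 0.73

α = 0.73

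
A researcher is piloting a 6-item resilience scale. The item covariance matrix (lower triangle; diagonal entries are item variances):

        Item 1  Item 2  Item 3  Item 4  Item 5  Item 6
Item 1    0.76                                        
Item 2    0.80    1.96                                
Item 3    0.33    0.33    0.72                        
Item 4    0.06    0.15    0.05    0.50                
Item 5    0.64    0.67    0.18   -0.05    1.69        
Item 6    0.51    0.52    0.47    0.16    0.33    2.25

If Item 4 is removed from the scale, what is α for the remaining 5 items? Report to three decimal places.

Remaining items: Item 1, Item 2, Item 3, Item 5, Item 6 (k = 5).
ΣVar(i) = 0.76 + 1.96 + 0.72 + 1.69 + 2.25 = 7.38
σ²_T = 7.38 + 2 × 4.78 = 16.94
α (item deleted) = (5/4)·(1 − 7.38/16.94) = 0.705

α = 0.705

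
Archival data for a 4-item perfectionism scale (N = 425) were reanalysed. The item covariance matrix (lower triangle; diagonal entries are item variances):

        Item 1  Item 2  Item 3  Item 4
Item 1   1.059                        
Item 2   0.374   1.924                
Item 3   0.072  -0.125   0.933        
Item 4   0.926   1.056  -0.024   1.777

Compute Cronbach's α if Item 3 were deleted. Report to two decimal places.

Remaining items: Item 1, Item 2, Item 4 (k = 3).
Σσ²ᵢ = 1.059 + 1.924 + 1.777 = 4.760
Var(T) = 4.760 + 2 × 2.356 = 9.472
α (item deleted) = (3/2)·(1 − 4.760/9.472) = 0.75

α = 0.75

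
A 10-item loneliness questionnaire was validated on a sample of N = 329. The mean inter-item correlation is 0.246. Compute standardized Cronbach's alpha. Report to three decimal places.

α = 0.765

Standardized α = k·r̄ / (1 + (k−1)·r̄) = 10 × 0.246 / (1 + 9 × 0.246)
  = 2.4600 / 3.2140 = 0.765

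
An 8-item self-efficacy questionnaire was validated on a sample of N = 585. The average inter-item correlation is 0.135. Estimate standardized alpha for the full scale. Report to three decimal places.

Standardized α = k·r̄ / (1 + (k−1)·r̄) = 8 × 0.135 / (1 + 7 × 0.135)
  = 1.0800 / 1.9450 = 0.555

standardized alpha = 0.555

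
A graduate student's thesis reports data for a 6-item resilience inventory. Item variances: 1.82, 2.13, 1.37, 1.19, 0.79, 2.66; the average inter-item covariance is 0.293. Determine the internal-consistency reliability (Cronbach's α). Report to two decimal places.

Cronbach's α = 0.56

sum of item variances = 1.82 + 2.13 + 1.37 + 1.19 + 0.79 + 2.66 = 9.96
Sum of the 15 distinct covariances = 15 × 0.293 = 4.395
Var(T) = sum of item variances + 2·Σcov = 9.96 + 2 × 4.395 = 18.750
α = (6/5)·(1 − 9.96/18.750) = 0.56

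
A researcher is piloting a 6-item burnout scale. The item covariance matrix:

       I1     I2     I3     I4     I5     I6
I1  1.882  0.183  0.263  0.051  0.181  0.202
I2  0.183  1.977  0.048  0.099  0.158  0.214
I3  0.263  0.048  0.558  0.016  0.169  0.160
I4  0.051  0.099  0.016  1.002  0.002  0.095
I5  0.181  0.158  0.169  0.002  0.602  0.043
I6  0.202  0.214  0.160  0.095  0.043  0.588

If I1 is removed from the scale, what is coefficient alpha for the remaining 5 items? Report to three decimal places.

Remaining items: I2, I3, I4, I5, I6 (k = 5).
Σσ²ᵢ = 1.977 + 0.558 + 1.002 + 0.602 + 0.588 = 4.727
Var(T) = 4.727 + 2 × 1.004 = 6.735
α (item deleted) = (5/4)·(1 − 4.727/6.735) = 0.373

coefficient alpha = 0.373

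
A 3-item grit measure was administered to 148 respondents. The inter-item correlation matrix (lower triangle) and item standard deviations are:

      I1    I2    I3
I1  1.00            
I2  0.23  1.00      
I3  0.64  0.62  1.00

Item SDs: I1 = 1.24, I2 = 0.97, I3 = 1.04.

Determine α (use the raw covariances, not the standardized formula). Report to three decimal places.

α = 0.739

Σσ²ᵢ = 1.24² + 0.97² + 1.04² = 3.5601
Covariances σ_ij = r_ij · s_i · s_j:
  σ(I1,I2) = 0.23 × 1.24 × 0.97 = 0.2766
  σ(I1,I3) = 0.64 × 1.24 × 1.04 = 0.8253
  σ(I2,I3) = 0.62 × 0.97 × 1.04 = 0.6255
σ²_T = Σσ²ᵢ + 2·Σσ_ij = 3.5601 + 2 × 1.7274 = 7.0149
α = (3/2)·(1 − 3.5601/7.0149) = 0.739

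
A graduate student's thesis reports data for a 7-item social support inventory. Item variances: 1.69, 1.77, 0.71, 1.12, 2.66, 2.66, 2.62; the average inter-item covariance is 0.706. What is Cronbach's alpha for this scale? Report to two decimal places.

α = 0.81

ΣVar(i) = 1.69 + 1.77 + 0.71 + 1.12 + 2.66 + 2.66 + 2.62 = 13.23
Sum of the 21 distinct covariances = 21 × 0.706 = 14.826
total variance = ΣVar(i) + 2·Σcov = 13.23 + 2 × 14.826 = 42.882
α = (7/6)·(1 − 13.23/42.882) = 0.81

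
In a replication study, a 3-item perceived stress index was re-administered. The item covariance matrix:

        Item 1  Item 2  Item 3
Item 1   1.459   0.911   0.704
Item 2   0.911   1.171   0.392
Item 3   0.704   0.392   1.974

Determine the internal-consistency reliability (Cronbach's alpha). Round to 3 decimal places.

α = 0.699

ΣVar(i) = 1.459 + 1.171 + 1.974 = 4.604
Σ_{i<j} σ_ij = 2.007
σ²_total = 4.604 + 2 × 2.007 = 8.618
α = (k/(k−1))·(1 − ΣVar(i)/σ²_total) = (3/2)·(1 − 4.604/8.618) = 0.699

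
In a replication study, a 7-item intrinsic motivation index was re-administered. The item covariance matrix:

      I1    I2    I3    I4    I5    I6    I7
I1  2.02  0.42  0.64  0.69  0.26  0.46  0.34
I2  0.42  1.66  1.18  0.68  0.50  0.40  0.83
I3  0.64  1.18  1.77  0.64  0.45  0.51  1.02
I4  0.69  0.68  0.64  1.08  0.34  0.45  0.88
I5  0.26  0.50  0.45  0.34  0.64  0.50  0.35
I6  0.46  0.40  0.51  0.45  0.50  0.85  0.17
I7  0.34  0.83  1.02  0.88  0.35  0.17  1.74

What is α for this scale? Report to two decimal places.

Σσ²ᵢ = 2.02 + 1.66 + 1.77 + 1.08 + 0.64 + 0.85 + 1.74 = 9.76
Sum of the distinct covariances = 11.71
σ²_T = 9.76 + 2 × 11.71 = 33.18
α = (k/(k−1))·(1 − Σσ²ᵢ/σ²_T) = (7/6)·(1 − 9.76/33.18) = 0.82

α = 0.82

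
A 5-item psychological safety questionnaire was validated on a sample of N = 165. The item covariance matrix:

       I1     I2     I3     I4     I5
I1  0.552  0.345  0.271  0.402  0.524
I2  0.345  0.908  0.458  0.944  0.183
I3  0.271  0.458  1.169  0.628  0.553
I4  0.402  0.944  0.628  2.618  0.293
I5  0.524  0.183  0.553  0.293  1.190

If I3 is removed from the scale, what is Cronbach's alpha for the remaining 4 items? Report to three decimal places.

Remaining items: I1, I2, I4, I5 (k = 4).
Σσ²ᵢ = 0.552 + 0.908 + 2.618 + 1.190 = 5.268
Var(T) = 5.268 + 2 × 2.691 = 10.650
α (item deleted) = (4/3)·(1 − 5.268/10.650) = 0.674

α = 0.674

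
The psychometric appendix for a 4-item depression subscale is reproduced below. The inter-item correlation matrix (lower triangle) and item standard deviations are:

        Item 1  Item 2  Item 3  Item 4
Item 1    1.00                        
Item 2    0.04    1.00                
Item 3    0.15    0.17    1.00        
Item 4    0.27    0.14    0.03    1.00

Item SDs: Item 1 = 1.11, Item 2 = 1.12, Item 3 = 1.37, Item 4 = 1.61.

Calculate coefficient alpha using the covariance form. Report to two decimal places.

Σσ²ᵢ = 1.11² + 1.12² + 1.37² + 1.61² = 6.9555
Covariances σ_ij = r_ij · s_i · s_j:
  σ(Item 1,Item 2) = 0.04 × 1.11 × 1.12 = 0.0497
  σ(Item 1,Item 3) = 0.15 × 1.11 × 1.37 = 0.2281
  σ(Item 1,Item 4) = 0.27 × 1.11 × 1.61 = 0.4825
  σ(Item 2,Item 3) = 0.17 × 1.12 × 1.37 = 0.2608
  σ(Item 2,Item 4) = 0.14 × 1.12 × 1.61 = 0.2524
  σ(Item 3,Item 4) = 0.03 × 1.37 × 1.61 = 0.0662
σ²_T = Σσ²ᵢ + 2·Σσ_ij = 6.9555 + 2 × 1.3397 = 9.6349
α = (4/3)·(1 − 6.9555/9.6349) = 0.37

coefficient alpha = 0.37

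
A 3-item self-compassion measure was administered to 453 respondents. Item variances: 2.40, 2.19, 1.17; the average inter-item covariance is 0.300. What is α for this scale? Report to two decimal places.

Σσᵢ² = 2.40 + 2.19 + 1.17 = 5.76
Sum of the 3 distinct covariances = 3 × 0.300 = 0.900
total variance = Σσᵢ² + 2·Σcov = 5.76 + 2 × 0.900 = 7.560
α = (3/2)·(1 − 5.76/7.560) = 0.36

α = 0.36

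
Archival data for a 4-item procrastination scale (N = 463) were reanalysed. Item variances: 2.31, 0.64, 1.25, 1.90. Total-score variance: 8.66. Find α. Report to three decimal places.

Σσ²ᵢ = 2.31 + 0.64 + 1.25 + 1.90 = 6.10
α = (k/(k−1))·(1 − Σσ²ᵢ/σ²_total) = (4/3)·(1 − 6.10/8.66) = 0.394

α = 0.394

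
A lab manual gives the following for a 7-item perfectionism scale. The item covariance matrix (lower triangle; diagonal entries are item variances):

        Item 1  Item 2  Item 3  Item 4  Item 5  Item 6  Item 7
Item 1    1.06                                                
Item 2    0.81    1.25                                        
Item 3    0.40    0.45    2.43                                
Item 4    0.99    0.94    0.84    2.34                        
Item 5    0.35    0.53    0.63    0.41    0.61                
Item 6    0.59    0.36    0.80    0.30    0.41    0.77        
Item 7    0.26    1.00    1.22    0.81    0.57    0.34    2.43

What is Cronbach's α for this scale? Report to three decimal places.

sum of item variances = 1.06 + 1.25 + 2.43 + 2.34 + 0.61 + 0.77 + 2.43 = 10.89
Σ_{i<j} σ_ij = 13.01
σ²_total = 10.89 + 2 × 13.01 = 36.91
α = (k/(k−1))·(1 − sum of item variances/σ²_total) = (7/6)·(1 − 10.89/36.91) = 0.822

α = 0.822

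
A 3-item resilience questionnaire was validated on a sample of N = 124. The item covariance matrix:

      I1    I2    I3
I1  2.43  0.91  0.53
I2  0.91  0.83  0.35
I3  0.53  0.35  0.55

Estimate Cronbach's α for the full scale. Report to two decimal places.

Σσᵢ² = 2.43 + 0.83 + 0.55 = 3.81
Sum of off-diagonal covariances = 1.79
total variance = 3.81 + 2 × 1.79 = 7.39
α = (k/(k−1))·(1 − Σσᵢ²/total variance) = (3/2)·(1 − 3.81/7.39) = 0.73

α = 0.73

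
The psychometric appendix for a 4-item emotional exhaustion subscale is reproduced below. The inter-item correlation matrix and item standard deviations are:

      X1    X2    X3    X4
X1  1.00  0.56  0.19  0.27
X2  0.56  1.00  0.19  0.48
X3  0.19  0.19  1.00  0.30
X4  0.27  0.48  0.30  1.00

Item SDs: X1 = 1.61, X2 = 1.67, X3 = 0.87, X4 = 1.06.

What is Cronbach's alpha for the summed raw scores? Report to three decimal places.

Σσ²ᵢ = 1.61² + 1.67² + 0.87² + 1.06² = 7.2615
Covariances σ_ij = r_ij · s_i · s_j:
  σ(X1,X2) = 0.56 × 1.61 × 1.67 = 1.5057
  σ(X1,X3) = 0.19 × 1.61 × 0.87 = 0.2661
  σ(X1,X4) = 0.27 × 1.61 × 1.06 = 0.4608
  σ(X2,X3) = 0.19 × 1.67 × 0.87 = 0.2761
  σ(X2,X4) = 0.48 × 1.67 × 1.06 = 0.8497
  σ(X3,X4) = 0.30 × 0.87 × 1.06 = 0.2767
σ²_T = Σσ²ᵢ + 2·Σσ_ij = 7.2615 + 2 × 3.6351 = 14.5317
α = (4/3)·(1 − 7.2615/14.5317) = 0.667

Cronbach's alpha = 0.667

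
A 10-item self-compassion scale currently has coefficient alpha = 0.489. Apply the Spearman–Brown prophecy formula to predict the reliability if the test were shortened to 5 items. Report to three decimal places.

Length factor m = 5/10 = 0.5000
α' = m·α / (1 − (1−m)·α)
   = 5/10 × 0.489 / (1 − (1 − 5/10) × 0.489)
   = 0.2445 / 0.7555 = 0.324

predicted reliability = 0.324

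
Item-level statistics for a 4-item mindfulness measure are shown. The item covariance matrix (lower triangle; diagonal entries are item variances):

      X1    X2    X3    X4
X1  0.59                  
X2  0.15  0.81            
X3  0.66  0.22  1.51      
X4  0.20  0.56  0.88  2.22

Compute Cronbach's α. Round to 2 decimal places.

Σσᵢ² = 0.59 + 0.81 + 1.51 + 2.22 = 5.13
Σ_{i<j} σ_ij = 2.67
σ²_T = 5.13 + 2 × 2.67 = 10.47
α = (k/(k−1))·(1 − Σσᵢ²/σ²_T) = (4/3)·(1 − 5.13/10.47) = 0.68

α = 0.68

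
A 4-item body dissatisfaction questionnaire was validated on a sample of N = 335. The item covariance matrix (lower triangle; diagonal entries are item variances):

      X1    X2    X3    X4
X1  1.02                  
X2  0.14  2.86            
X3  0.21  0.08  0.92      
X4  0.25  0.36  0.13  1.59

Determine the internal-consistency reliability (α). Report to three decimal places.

α = 0.357

Σσ²ᵢ = 1.02 + 2.86 + 0.92 + 1.59 = 6.39
Sum of the distinct covariances = 1.17
total variance = 6.39 + 2 × 1.17 = 8.73
α = (k/(k−1))·(1 − Σσ²ᵢ/total variance) = (4/3)·(1 − 6.39/8.73) = 0.357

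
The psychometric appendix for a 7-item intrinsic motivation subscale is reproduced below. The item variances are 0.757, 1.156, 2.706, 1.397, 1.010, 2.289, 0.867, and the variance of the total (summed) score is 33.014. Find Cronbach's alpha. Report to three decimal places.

Cronbach's alpha = 0.807

Σσᵢ² = 0.757 + 1.156 + 2.706 + 1.397 + 1.010 + 2.289 + 0.867 = 10.182
α = (k/(k−1))·(1 − Σσᵢ²/total variance) = (7/6)·(1 − 10.182/33.014) = 0.807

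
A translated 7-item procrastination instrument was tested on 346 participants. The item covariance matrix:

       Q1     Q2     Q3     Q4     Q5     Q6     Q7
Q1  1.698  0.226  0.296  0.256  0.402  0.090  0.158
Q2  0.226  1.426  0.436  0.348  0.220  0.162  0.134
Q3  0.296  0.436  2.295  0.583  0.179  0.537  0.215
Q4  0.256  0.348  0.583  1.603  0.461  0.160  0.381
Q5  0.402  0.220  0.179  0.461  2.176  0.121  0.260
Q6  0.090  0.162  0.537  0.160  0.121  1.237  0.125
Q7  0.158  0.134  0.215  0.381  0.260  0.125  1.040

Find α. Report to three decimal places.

α = 0.584

Σσ²ᵢ = 1.698 + 1.426 + 2.295 + 1.603 + 2.176 + 1.237 + 1.040 = 11.475
Sum of the distinct covariances = 5.750
Var(T) = 11.475 + 2 × 5.750 = 22.975
α = (k/(k−1))·(1 − Σσ²ᵢ/Var(T)) = (7/6)·(1 − 11.475/22.975) = 0.584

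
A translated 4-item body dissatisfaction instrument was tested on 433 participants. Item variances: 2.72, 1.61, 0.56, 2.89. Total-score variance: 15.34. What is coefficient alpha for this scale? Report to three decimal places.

Σσ²ᵢ = 2.72 + 1.61 + 0.56 + 2.89 = 7.78
α = (k/(k−1))·(1 − Σσ²ᵢ/σ²_total) = (4/3)·(1 − 7.78/15.34) = 0.657

coefficient alpha = 0.657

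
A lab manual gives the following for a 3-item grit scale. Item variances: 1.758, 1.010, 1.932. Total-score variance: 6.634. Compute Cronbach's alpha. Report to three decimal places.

Cronbach's alpha = 0.437

Σσ²ᵢ = 1.758 + 1.010 + 1.932 = 4.700
α = (k/(k−1))·(1 − Σσ²ᵢ/σ²_total) = (3/2)·(1 − 4.700/6.634) = 0.437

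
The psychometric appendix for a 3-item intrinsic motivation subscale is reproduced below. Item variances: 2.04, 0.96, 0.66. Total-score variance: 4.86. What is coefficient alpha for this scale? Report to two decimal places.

Σσ²ᵢ = 2.04 + 0.96 + 0.66 = 3.66
α = (k/(k−1))·(1 − Σσ²ᵢ/σ²_T) = (3/2)·(1 − 3.66/4.86) = 0.37

α = 0.37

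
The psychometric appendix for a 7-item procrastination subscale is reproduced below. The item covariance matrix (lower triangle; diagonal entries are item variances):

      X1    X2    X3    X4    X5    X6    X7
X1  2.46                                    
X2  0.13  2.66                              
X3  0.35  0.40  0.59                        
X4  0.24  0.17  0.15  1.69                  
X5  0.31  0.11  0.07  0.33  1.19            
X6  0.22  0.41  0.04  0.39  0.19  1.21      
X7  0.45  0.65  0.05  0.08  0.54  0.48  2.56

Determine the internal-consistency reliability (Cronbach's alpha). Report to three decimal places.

Σσᵢ² = 2.46 + 2.66 + 0.59 + 1.69 + 1.19 + 1.21 + 2.56 = 12.36
Sum of the distinct covariances = 5.76
Var(T) = 12.36 + 2 × 5.76 = 23.88
α = (k/(k−1))·(1 − Σσᵢ²/Var(T)) = (7/6)·(1 − 12.36/23.88) = 0.563

Cronbach's alpha = 0.563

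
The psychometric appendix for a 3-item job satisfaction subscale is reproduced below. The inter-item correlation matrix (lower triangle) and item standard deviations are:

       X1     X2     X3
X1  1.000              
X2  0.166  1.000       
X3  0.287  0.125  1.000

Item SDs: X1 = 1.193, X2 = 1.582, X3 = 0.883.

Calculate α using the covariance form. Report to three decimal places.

Σσ²ᵢ = 1.193² + 1.582² + 0.883² = 4.7057
Covariances σ_ij = r_ij · s_i · s_j:
  σ(X1,X2) = 0.166 × 1.193 × 1.582 = 0.3133
  σ(X1,X3) = 0.287 × 1.193 × 0.883 = 0.3023
  σ(X2,X3) = 0.125 × 1.582 × 0.883 = 0.1746
σ²_T = Σσ²ᵢ + 2·Σσ_ij = 4.7057 + 2 × 0.7902 = 6.2861
α = (3/2)·(1 − 4.7057/6.2861) = 0.377

α = 0.377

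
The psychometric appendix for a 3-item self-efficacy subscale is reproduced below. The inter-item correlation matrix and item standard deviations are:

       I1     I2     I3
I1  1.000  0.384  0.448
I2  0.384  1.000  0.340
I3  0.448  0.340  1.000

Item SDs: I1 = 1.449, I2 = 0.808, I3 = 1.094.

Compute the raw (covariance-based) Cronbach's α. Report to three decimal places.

α = 0.638

Σσ²ᵢ = 1.449² + 0.808² + 1.094² = 3.9493
Covariances σ_ij = r_ij · s_i · s_j:
  σ(I1,I2) = 0.384 × 1.449 × 0.808 = 0.4496
  σ(I1,I3) = 0.448 × 1.449 × 1.094 = 0.7102
  σ(I2,I3) = 0.340 × 0.808 × 1.094 = 0.3005
σ²_T = Σσ²ᵢ + 2·Σσ_ij = 3.9493 + 2 × 1.4603 = 6.8699
α = (3/2)·(1 − 3.9493/6.8699) = 0.638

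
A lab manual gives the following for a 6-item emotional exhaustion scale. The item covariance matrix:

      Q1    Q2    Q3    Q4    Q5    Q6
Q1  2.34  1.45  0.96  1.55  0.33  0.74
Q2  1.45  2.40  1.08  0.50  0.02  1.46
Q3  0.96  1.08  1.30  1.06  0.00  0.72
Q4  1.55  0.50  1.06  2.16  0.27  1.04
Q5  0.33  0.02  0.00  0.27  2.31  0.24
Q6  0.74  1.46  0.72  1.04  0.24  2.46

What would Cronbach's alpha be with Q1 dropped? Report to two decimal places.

Remaining items: Q2, Q3, Q4, Q5, Q6 (k = 5).
Σσ²ᵢ = 2.40 + 1.30 + 2.16 + 2.31 + 2.46 = 10.63
Var(T) = 10.63 + 2 × 6.39 = 23.41
α (item deleted) = (5/4)·(1 − 10.63/23.41) = 0.68

α = 0.68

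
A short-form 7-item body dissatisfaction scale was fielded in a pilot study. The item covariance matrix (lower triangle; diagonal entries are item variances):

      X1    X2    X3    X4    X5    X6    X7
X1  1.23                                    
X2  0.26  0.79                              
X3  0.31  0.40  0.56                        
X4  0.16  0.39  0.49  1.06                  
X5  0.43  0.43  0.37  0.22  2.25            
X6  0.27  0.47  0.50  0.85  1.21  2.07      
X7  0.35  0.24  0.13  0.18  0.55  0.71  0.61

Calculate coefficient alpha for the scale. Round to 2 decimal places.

α = 0.79

ΣVar(i) = 1.23 + 0.79 + 0.56 + 1.06 + 2.25 + 2.07 + 0.61 = 8.57
Σ_{i<j} σ_ij = 8.92
total variance = 8.57 + 2 × 8.92 = 26.41
α = (k/(k−1))·(1 − ΣVar(i)/total variance) = (7/6)·(1 − 8.57/26.41) = 0.79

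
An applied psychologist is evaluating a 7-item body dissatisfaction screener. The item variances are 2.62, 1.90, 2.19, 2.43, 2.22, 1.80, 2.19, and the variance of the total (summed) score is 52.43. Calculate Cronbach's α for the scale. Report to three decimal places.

Cronbach's α = 0.825

Σσ²ᵢ = 2.62 + 1.90 + 2.19 + 2.43 + 2.22 + 1.80 + 2.19 = 15.35
α = (k/(k−1))·(1 − Σσ²ᵢ/total variance) = (7/6)·(1 − 15.35/52.43) = 0.825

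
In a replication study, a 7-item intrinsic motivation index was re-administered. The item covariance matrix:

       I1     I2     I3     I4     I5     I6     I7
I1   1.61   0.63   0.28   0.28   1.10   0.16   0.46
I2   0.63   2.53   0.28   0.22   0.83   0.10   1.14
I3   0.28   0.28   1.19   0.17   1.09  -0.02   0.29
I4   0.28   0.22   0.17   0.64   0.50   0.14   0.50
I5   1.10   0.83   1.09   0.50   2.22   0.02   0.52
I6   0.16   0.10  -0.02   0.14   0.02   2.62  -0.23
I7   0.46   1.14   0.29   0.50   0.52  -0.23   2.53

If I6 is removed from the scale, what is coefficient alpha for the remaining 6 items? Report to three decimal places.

α = 0.729

Remaining items: I1, I2, I3, I4, I5, I7 (k = 6).
ΣVar(i) = 1.61 + 2.53 + 1.19 + 0.64 + 2.22 + 2.53 = 10.72
σ²_total = 10.72 + 2 × 8.29 = 27.30
α (item deleted) = (6/5)·(1 − 10.72/27.30) = 0.729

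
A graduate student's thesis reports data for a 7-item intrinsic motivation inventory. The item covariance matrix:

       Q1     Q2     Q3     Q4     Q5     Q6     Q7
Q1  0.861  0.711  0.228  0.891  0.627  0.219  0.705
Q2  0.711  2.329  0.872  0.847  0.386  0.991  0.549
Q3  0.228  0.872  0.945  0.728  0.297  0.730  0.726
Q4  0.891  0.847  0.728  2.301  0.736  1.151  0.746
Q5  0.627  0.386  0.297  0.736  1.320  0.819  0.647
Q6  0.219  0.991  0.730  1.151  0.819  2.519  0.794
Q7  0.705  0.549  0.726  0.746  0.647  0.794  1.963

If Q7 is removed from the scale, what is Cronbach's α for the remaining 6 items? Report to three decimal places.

α = 0.799

Remaining items: Q1, Q2, Q3, Q4, Q5, Q6 (k = 6).
ΣVar(i) = 0.861 + 2.329 + 0.945 + 2.301 + 1.320 + 2.519 = 10.275
σ²_T = 10.275 + 2 × 10.233 = 30.741
α (item deleted) = (6/5)·(1 − 10.275/30.741) = 0.799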